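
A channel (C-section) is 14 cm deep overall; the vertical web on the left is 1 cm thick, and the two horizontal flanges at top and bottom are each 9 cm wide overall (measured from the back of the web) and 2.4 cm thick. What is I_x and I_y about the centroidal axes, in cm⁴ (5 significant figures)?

I_x ≈ 1538.9 cm⁴, I_y ≈ 413.72 cm⁴

Treat the section as a set of non-overlapping primitives; coordinates are from the bounding-box lower-left.
Web: 1 × 14, A = 14 cm², y = 7 cm, Ī = 228.6667 cm⁴.
Top flange (beyond web): 8 × 2.4, A = 19.2 cm², y = 12.8 cm, Ī = 9.216 cm⁴.
Bottom flange (beyond web): 8 × 2.4, A = 19.2 cm², y = 1.2 cm, Ī = 9.216 cm⁴.
By symmetry the centroid is at mid-height, ȳ = 7 cm.
Transfer each piece to the centroidal x-axis using Ī + A·d² with d = y − 7:
  web: d = 0 cm → contributes +228.6667 cm⁴
  top flange (beyond web): d = 5.8 cm → contributes +655.104 cm⁴
  bottom flange (beyond web): d = -5.8 cm → contributes +655.104 cm⁴
Total I = 1538.875 cm⁴.
For the y-axis: x̄ = 3.79771 cm.
Repeating about the centroidal y-axis gives I_y = 413.7224 cm⁴.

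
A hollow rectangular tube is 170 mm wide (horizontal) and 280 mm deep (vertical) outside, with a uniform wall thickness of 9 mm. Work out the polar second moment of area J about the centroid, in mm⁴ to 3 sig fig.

Decompose the section into non-overlapping parts with the origin at the bottom-left of its bounding rectangle.
Outer rectangle: 170 × 280, A = 47 600 mm², y = 140 mm, Ī = 310 986 667 mm⁴.
Inner void (subtracted): 152 × 262, A = 39 824 mm², y = 140 mm, Ī = 227 806 555 mm⁴.
By symmetry the centroid is at mid-height, ȳ = 140 mm.
All pieces are centred on the centroidal x-axis, so I = ΣĪ (holes subtracted) = 83 180 112 mm⁴.
Repeating about the centroidal y-axis gives I_y = 37 962 192 mm⁴.
Polar second moment: J = I_x + I_y = 121 142 304 mm⁴.

J ≈ 1.21 × 10⁸ mm⁴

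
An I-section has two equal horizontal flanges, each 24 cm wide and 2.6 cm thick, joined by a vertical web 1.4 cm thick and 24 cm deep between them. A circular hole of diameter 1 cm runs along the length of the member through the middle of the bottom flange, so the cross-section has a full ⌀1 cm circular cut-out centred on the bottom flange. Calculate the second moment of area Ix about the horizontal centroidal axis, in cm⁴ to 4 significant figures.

Treat the section as a set of non-overlapping primitives; coordinates are from the bounding-box lower-left.
Bottom flange: 24 × 2.6, A = 62.4 cm², y = 1.3 cm, Ī = 35.152 cm⁴.
Web: 1.4 × 24, A = 33.6 cm², y = 14.6 cm, Ī = 1612.8 cm⁴.
Top flange: 24 × 2.6, A = 62.4 cm², y = 27.9 cm, Ī = 35.152 cm⁴.
Hole (subtracted): ⌀1, A = 0.785398 cm², y = 1.3 cm, Ī = 0.0490874 cm⁴.
Centroid: ȳ = ΣA·y / ΣA = 14.6663 cm.
Transfer each piece to the horizontal centroidal axis using Ī + A·d² with d = y − 14.6663:
  bottom flange: d = -13.3663 cm → contributes +11183.4 cm⁴
  web: d = -0.0662743 cm → contributes +1612.95 cm⁴
  top flange: d = 13.2337 cm → contributes +10963.4 cm⁴
  hole: d = -13.3663 cm → contributes −140.366 cm⁴
Total I = 23619.3 cm⁴.

Ix ≈ 2.362 × 10⁴ cm⁴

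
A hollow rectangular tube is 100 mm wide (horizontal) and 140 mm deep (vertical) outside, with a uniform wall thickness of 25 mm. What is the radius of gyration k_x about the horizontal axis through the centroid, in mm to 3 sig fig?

k_x ≈ 45.7 mm

Treat the section as a set of non-overlapping primitives; coordinates are from the bounding-box lower-left.
Outer rectangle: 100 × 140, A = 14 000 mm², y = 70 mm, Ī = 22 866 667 mm⁴.
Inner void (subtracted): 50 × 90, A = 4 500 mm², y = 70 mm, Ī = 3 037 500 mm⁴.
By symmetry the centroid is at mid-height, ȳ = 70 mm.
All pieces are centred on the horizontal axis through the centroid, so I = ΣĪ (holes subtracted) = 19 829 167 mm⁴.
Radius of gyration: k = √(I/A) = √(19 829 167 / 9 500) = 45.687 mm.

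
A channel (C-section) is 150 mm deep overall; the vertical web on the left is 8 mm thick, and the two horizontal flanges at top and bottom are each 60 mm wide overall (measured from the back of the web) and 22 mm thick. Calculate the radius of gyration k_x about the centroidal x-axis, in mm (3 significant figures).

Treat the section as a set of non-overlapping primitives; coordinates are from the bounding-box lower-left.
Web: 8 × 150, A = 1 200 mm², y = 75 mm, Ī = 2 250 000 mm⁴.
Top flange (beyond web): 52 × 22, A = 1 144 mm², y = 139 mm, Ī = 46 141 mm⁴.
Bottom flange (beyond web): 52 × 22, A = 1 144 mm², y = 11 mm, Ī = 46 141 mm⁴.
By symmetry the centroid is at mid-height, ȳ = 75 mm.
Transfer each piece to the centroidal x-axis using Ī + A·d² with d = y − 75:
  web: d = 0 mm → contributes +2 250 000 mm⁴
  top flange (beyond web): d = 64 mm → contributes +4 731 965 mm⁴
  bottom flange (beyond web): d = -64 mm → contributes +4 731 965 mm⁴
Total I = 11 713 931 mm⁴.
Radius of gyration: k = √(I/A) = √(11 713 931 / 3 488) = 57.951 mm.

k_x ≈ 58.0 mm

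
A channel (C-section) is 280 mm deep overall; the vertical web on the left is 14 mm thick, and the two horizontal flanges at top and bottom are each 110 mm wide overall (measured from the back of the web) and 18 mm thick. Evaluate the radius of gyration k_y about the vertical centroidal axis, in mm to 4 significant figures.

k_y ≈ 33.49 mm

Split into non-overlapping primitives; take the origin at the lower-left of the bounding box.
Web: 14 × 280, A = 3 920 mm², x = 7 mm, Ī = 64026.7 mm⁴.
Top flange (beyond web): 96 × 18, A = 1 728 mm², x = 62 mm, Ī = 1 327 104 mm⁴.
Bottom flange (beyond web): 96 × 18, A = 1 728 mm², x = 62 mm, Ī = 1 327 104 mm⁴.
Centroid: x̄ = ΣA·x / ΣA = 32.7701 mm.
Transfer each piece to the vertical centroidal axis using Ī + A·d² with d = x − 32.7701:
  web: d = -25.7701 mm → contributes +2 667 284 mm⁴
  top flange (beyond web): d = 29.2299 mm → contributes +2 803 488 mm⁴
  bottom flange (beyond web): d = 29.2299 mm → contributes +2 803 488 mm⁴
Total I = 8 274 261 mm⁴.
Radius of gyration: k = √(I/A) = √(8 274 261 / 7 376) = 33.493 mm.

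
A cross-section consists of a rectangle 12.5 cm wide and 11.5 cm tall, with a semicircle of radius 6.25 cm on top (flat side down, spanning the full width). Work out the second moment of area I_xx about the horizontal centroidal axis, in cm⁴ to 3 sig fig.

I_xx ≈ 4790 cm⁴

Split into non-overlapping primitives; take the origin at the lower-left of the bounding box.
Rectangular body: 12.5 × 11.5, A = 143.75 cm², y = 5.75 cm, Ī = 1584.2 cm⁴.
Semicircular cap: semicircle r = 6.25, A = 61.359 cm², y = 14.153 cm, Ī = 167.48 cm⁴.
Centroid: ȳ = ΣA·y / ΣA = 8.2637 cm.
Transfer each piece to the horizontal centroidal axis using Ī + A·d² with d = y − 8.2637:
  rectangular body: d = -2.5137 cm → contributes +2492.5 cm⁴
  semicircular cap: d = 5.8889 cm → contributes +2295.4 cm⁴
Total I = 4787.9 cm⁴.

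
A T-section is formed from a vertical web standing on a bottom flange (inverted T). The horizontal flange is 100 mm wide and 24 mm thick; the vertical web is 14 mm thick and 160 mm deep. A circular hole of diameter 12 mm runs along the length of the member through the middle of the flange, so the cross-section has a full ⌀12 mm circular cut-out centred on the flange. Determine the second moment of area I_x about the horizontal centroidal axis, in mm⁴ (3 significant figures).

I_x ≈ 1.45 × 10⁷ mm⁴

Decompose the section into non-overlapping parts with the origin at the bottom-left of its bounding rectangle.
Flange: 100 × 24, A = 2 400 mm², y = 12 mm, Ī = 115 200 mm⁴.
Web: 14 × 160, A = 2 240 mm², y = 104 mm, Ī = 4 778 667 mm⁴.
Hole (subtracted): ⌀12, A = 113.1 mm², y = 12 mm, Ī = 1017.9 mm⁴.
Centroid: ȳ = ΣA·y / ΣA = 57.523 mm.
Transfer each piece to the horizontal centroidal axis using Ī + A·d² with d = y − 57.523:
  flange: d = -45.523 mm → contributes +5 088 912 mm⁴
  web: d = 46.477 mm → contributes +9 617 233 mm⁴
  hole: d = -45.523 mm → contributes −235 399 mm⁴
Total I = 14 470 747 mm⁴.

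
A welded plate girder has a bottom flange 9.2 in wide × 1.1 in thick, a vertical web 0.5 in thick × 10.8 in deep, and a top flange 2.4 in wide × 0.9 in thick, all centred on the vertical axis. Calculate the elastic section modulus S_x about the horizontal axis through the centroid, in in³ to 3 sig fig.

Split into non-overlapping primitives; take the origin at the lower-left of the bounding box.
Bottom plate: 9.2 × 1.1, A = 10.12 in², y = 0.55 in, Ī = 1.0204 in⁴.
Web plate: 0.5 × 10.8, A = 5.4 in², y = 6.5 in, Ī = 52.488 in⁴.
Top plate: 2.4 × 0.9, A = 2.16 in², y = 12.35 in, Ī = 0.1458 in⁴.
Centroid: ȳ = ΣA·y / ΣA = 3.8089 in.
Transfer each piece to the horizontal axis through the centroid using Ī + A·d² with d = y − 3.8089:
  bottom plate: d = -3.2589 in → contributes +108.5 in⁴
  web plate: d = 2.6911 in → contributes +91.594 in⁴
  top plate: d = 8.5411 in → contributes +157.72 in⁴
Total I = 357.81 in⁴.
Extreme fibre distance c = 8.9911 in; S = I/c = 39.796 in³.

S_x ≈ 39.8 in³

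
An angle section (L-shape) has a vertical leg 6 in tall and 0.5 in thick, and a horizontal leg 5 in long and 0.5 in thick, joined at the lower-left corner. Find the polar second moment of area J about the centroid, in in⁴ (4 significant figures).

Decompose the section into non-overlapping parts with the origin at the bottom-left of its bounding rectangle.
Vertical leg: 0.5 × 6, A = 3 in², y = 3 in, Ī = 9 in⁴.
Horizontal leg (remainder): 4.5 × 0.5, A = 2.25 in², y = 0.25 in, Ī = 0.046875 in⁴.
Centroid: ȳ = ΣA·y / ΣA = 1.82143 in.
Transfer each piece to the centroidal x-axis using Ī + A·d² with d = y − 1.82143:
  vertical leg: d = 1.17857 in → contributes +13.1671 in⁴
  horizontal leg (remainder): d = -1.57143 in → contributes +5.603 in⁴
Total I = 18.7701 in⁴.
For the y-axis: x̄ = 1.32143 in.
Repeating about the centroidal y-axis gives I_y = 11.8951 in⁴.
Polar second moment: J = I_x + I_y = 30.6652 in⁴.

J ≈ 30.67 in⁴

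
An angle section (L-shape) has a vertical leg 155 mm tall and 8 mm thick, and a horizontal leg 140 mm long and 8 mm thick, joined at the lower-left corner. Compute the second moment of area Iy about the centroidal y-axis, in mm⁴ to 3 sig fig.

Iy ≈ 4.33 × 10⁶ mm⁴

Split into non-overlapping primitives; take the origin at the lower-left of the bounding box.
Vertical leg: 8 × 155, A = 1 240 mm², x = 4 mm, Ī = 6613.3 mm⁴.
Horizontal leg (remainder): 132 × 8, A = 1 056 mm², x = 74 mm, Ī = 1 533 312 mm⁴.
Centroid: x̄ = ΣA·x / ΣA = 36.195 mm.
Transfer each piece to the centroidal y-axis using Ī + A·d² with d = x − 36.195:
  vertical leg: d = -32.195 mm → contributes +1 291 905 mm⁴
  horizontal leg (remainder): d = 37.805 mm → contributes +3 042 556 mm⁴
Total I = 4 334 462 mm⁴.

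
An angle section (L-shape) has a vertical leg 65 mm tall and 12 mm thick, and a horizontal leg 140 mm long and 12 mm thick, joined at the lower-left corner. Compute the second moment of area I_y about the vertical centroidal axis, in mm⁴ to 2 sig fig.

I_y ≈ 4.6 × 10⁶ mm⁴

Decompose the section into non-overlapping parts with the origin at the bottom-left of its bounding rectangle.
Vertical leg: 12 × 65, A = 780 mm², x = 6 mm, Ī = 9 360 mm⁴.
Horizontal leg (remainder): 128 × 12, A = 1 536 mm², x = 76 mm, Ī = 2 097 152 mm⁴.
Centroid: x̄ = ΣA·x / ΣA = 52.42 mm.
Transfer each piece to the vertical centroidal axis using Ī + A·d² with d = x − 52.42:
  vertical leg: d = -46.42 mm → contributes +1 690 470 mm⁴
  horizontal leg (remainder): d = 23.58 mm → contributes +2 950 840 mm⁴
Total I = 4 641 310 mm⁴.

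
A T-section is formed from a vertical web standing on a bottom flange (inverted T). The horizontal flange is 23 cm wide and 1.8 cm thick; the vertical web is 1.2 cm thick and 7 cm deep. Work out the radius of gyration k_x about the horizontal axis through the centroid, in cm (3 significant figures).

k_x ≈ 1.90 cm

Break the section into simple shapes (no overlaps), measuring from the bottom-left corner of the bounding box.
Flange: 23 × 1.8, A = 41.4 cm², y = 0.9 cm, Ī = 11.178 cm⁴.
Web: 1.2 × 7, A = 8.4 cm², y = 5.3 cm, Ī = 34.3 cm⁴.
Centroid: ȳ = ΣA·y / ΣA = 1.6422 cm.
Transfer each piece to the horizontal axis through the centroid using Ī + A·d² with d = y − 1.6422:
  flange: d = -0.74217 cm → contributes +33.982 cm⁴
  web: d = 3.6578 cm → contributes +146.69 cm⁴
Total I = 180.67 cm⁴.
Radius of gyration: k = √(I/A) = √(180.67 / 49.8) = 1.9047 cm.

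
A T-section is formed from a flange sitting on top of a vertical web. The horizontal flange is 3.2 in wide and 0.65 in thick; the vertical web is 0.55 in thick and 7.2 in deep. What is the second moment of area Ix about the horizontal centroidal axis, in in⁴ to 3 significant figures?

Ix ≈ 38.2 in⁴

Decompose the section into non-overlapping parts with the origin at the bottom-left of its bounding rectangle.
Flange: 3.2 × 0.65, A = 2.08 in², y = 7.525 in, Ī = 0.073233 in⁴.
Web: 0.55 × 7.2, A = 3.96 in², y = 3.6 in, Ī = 17.107 in⁴.
Centroid: ȳ = ΣA·y / ΣA = 4.9517 in.
Transfer each piece to the horizontal centroidal axis using Ī + A·d² with d = y − 4.9517:
  flange: d = 2.5733 in → contributes +13.847 in⁴
  web: d = -1.3517 in → contributes +24.342 in⁴
Total I = 38.189 in⁴.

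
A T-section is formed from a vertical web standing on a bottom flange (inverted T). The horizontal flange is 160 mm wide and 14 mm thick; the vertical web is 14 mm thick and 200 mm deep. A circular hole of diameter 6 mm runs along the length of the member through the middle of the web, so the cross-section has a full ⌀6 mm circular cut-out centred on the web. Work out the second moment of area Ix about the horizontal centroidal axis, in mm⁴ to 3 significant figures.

Ix ≈ 2.36 × 10⁷ mm⁴

Decompose the section into non-overlapping parts with the origin at the bottom-left of its bounding rectangle.
Flange: 160 × 14, A = 2 240 mm², y = 7 mm, Ī = 36 587 mm⁴.
Web: 14 × 200, A = 2 800 mm², y = 114 mm, Ī = 9 333 333 mm⁴.
Hole (subtracted): ⌀6, A = 28.274 mm², y = 114 mm, Ī = 63.617 mm⁴.
Centroid: ȳ = ΣA·y / ΣA = 66.176 mm.
Transfer each piece to the horizontal centroidal axis using Ī + A·d² with d = y − 66.176:
  flange: d = -59.176 mm → contributes +7 880 657 mm⁴
  web: d = 47.824 mm → contributes +15 737 270 mm⁴
  hole: d = 47.824 mm → contributes −64 730 mm⁴
Total I = 23 553 197 mm⁴.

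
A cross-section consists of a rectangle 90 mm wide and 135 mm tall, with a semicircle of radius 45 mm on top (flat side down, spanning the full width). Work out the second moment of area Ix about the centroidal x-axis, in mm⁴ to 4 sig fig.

Split into non-overlapping primitives; take the origin at the lower-left of the bounding box.
Rectangular body: 90 × 135, A = 12 150 mm², y = 67.5 mm, Ī = 18 452 813 mm⁴.
Semicircular cap: semicircle r = 45, A = 3180.86 mm², y = 154.099 mm, Ī = 450 072 mm⁴.
Centroid: ȳ = ΣA·y / ΣA = 85.4676 mm.
Transfer each piece to the centroidal x-axis using Ī + A·d² with d = y − 85.4676:
  rectangular body: d = -17.9676 mm → contributes +22 375 237 mm⁴
  semicircular cap: d = 68.631 mm → contributes +15 432 630 mm⁴
Total I = 37 807 867 mm⁴.

Ix ≈ 3.781 × 10⁷ mm⁴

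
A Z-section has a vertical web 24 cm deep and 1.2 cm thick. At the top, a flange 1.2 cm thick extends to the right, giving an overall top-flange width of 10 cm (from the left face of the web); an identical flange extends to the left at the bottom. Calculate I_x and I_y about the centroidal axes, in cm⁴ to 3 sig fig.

I_x ≈ 4130 cm⁴, I_y ≈ 668 cm⁴

Break the section into simple shapes (no overlaps), measuring from the bottom-left corner of the bounding box.
Web: 1.2 × 24, A = 28.8 cm², y = 12 cm, Ī = 1382.4 cm⁴.
Top flange (beyond web): 8.8 × 1.2, A = 10.56 cm², y = 23.4 cm, Ī = 1.2672 cm⁴.
Bottom flange (beyond web): 8.8 × 1.2, A = 10.56 cm², y = 0.6 cm, Ī = 1.2672 cm⁴.
Centroid: ȳ = ΣA·y / ΣA = 12 cm.
Transfer each piece to the centroidal x-axis using Ī + A·d² with d = y − 12:
  web: d = 0 cm → contributes +1382.4 cm⁴
  top flange (beyond web): d = 11.4 cm → contributes +1373.6 cm⁴
  bottom flange (beyond web): d = -11.4 cm → contributes +1373.6 cm⁴
Total I = 4129.7 cm⁴.
For the y-axis: x̄ = 9.4 cm.
Repeating about the centroidal y-axis gives I_y = 667.75 cm⁴.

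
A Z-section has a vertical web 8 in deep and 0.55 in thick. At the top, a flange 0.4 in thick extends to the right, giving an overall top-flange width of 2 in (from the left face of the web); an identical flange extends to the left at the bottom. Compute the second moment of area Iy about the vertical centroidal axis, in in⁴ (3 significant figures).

Iy ≈ 1.47 in⁴

Break the section into simple shapes (no overlaps), measuring from the bottom-left corner of the bounding box.
Web: 0.55 × 8, A = 4.4 in², x = 1.725 in, Ī = 0.11092 in⁴.
Top flange (beyond web): 1.45 × 0.4, A = 0.58 in², x = 2.725 in, Ī = 0.10162 in⁴.
Bottom flange (beyond web): 1.45 × 0.4, A = 0.58 in², x = 0.725 in, Ī = 0.10162 in⁴.
Centroid: x̄ = ΣA·x / ΣA = 1.725 in.
Transfer each piece to the vertical centroidal axis using Ī + A·d² with d = x − 1.725:
  web: d = 0 in → contributes +0.11092 in⁴
  top flange (beyond web): d = 1 in → contributes +0.68162 in⁴
  bottom flange (beyond web): d = -1 in → contributes +0.68162 in⁴
Total I = 1.4742 in⁴.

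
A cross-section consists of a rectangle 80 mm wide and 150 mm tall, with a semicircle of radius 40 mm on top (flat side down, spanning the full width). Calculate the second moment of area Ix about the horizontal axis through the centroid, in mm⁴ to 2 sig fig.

Break the section into simple shapes (no overlaps), measuring from the bottom-left corner of the bounding box.
Rectangular body: 80 × 150, A = 12 000 mm², y = 75 mm, Ī = 22 500 000 mm⁴.
Semicircular cap: semicircle r = 40, A = 2 513 mm², y = 167 mm, Ī = 280 978 mm⁴.
Centroid: ȳ = ΣA·y / ΣA = 90.93 mm.
Transfer each piece to the horizontal axis through the centroid using Ī + A·d² with d = y − 90.93:
  rectangular body: d = -15.93 mm → contributes +25 544 277 mm⁴
  semicircular cap: d = 76.05 mm → contributes +14 816 330 mm⁴
Total I = 40 360 608 mm⁴.

Ix ≈ 4.0 × 10⁷ mm⁴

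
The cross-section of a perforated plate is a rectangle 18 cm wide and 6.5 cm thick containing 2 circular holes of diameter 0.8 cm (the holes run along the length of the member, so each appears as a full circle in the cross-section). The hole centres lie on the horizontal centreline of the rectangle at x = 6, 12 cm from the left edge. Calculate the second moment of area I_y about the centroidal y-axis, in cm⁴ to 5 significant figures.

I_y ≈ 3149.9 cm⁴

Break the section into simple shapes (no overlaps), measuring from the bottom-left corner of the bounding box.
Plate: 18 × 6.5, A = 117 cm², x = 9 cm, Ī = 3 159 cm⁴.
Hole 1 (subtracted): ⌀0.8, A = 0.5026548 cm², x = 6 cm, Ī = 0.02010619 cm⁴.
Hole 2 (subtracted): ⌀0.8, A = 0.5026548 cm², x = 12 cm, Ī = 0.02010619 cm⁴.
By symmetry the centroid is at mid-width, x̄ = 9 cm.
Transfer each piece to the centroidal y-axis using Ī + A·d² with d = x − 9:
  plate: d = 0 cm → contributes +3 159 cm⁴
  hole 1: d = -3 cm → contributes −4.544 cm⁴
  hole 2: d = 3 cm → contributes −4.544 cm⁴
Total I = 3149.912 cm⁴.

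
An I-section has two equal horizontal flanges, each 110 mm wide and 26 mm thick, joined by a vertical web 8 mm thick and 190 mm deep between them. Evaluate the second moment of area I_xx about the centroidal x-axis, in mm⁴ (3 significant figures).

I_xx ≈ 7.16 × 10⁷ mm⁴

Treat the section as a set of non-overlapping primitives; coordinates are from the bounding-box lower-left.
Bottom flange: 110 × 26, A = 2 860 mm², y = 13 mm, Ī = 161 113 mm⁴.
Web: 8 × 190, A = 1 520 mm², y = 121 mm, Ī = 4 572 667 mm⁴.
Top flange: 110 × 26, A = 2 860 mm², y = 229 mm, Ī = 161 113 mm⁴.
By symmetry the centroid is at mid-height, ȳ = 121 mm.
Transfer each piece to the centroidal x-axis using Ī + A·d² with d = y − 121:
  bottom flange: d = -108 mm → contributes +33 520 153 mm⁴
  web: d = 0 mm → contributes +4 572 667 mm⁴
  top flange: d = 108 mm → contributes +33 520 153 mm⁴
Total I = 71 612 973 mm⁴.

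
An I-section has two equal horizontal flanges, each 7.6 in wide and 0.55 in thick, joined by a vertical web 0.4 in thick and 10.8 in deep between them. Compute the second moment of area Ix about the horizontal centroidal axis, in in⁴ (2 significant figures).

Split into non-overlapping primitives; take the origin at the lower-left of the bounding box.
Bottom flange: 7.6 × 0.55, A = 4.18 in², y = 0.275 in, Ī = 0.1054 in⁴.
Web: 0.4 × 10.8, A = 4.32 in², y = 5.95 in, Ī = 41.99 in⁴.
Top flange: 7.6 × 0.55, A = 4.18 in², y = 11.63 in, Ī = 0.1054 in⁴.
By symmetry the centroid is at mid-height, ȳ = 5.95 in.
Transfer each piece to the horizontal centroidal axis using Ī + A·d² with d = y − 5.95:
  bottom flange: d = -5.675 in → contributes +134.7 in⁴
  web: d = 0 in → contributes +41.99 in⁴
  top flange: d = 5.675 in → contributes +134.7 in⁴
Total I = 311.4 in⁴.

Ix ≈ 310 in⁴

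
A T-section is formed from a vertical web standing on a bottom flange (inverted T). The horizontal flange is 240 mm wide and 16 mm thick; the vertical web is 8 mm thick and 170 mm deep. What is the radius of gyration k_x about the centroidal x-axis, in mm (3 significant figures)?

k_x ≈ 48.1 mm

Treat the section as a set of non-overlapping primitives; coordinates are from the bounding-box lower-left.
Flange: 240 × 16, A = 3 840 mm², y = 8 mm, Ī = 81 920 mm⁴.
Web: 8 × 170, A = 1 360 mm², y = 101 mm, Ī = 3 275 333 mm⁴.
Centroid: ȳ = ΣA·y / ΣA = 32.323 mm.
Transfer each piece to the centroidal x-axis using Ī + A·d² with d = y − 32.323:
  flange: d = -24.323 mm → contributes +2 353 710 mm⁴
  web: d = 68.677 mm → contributes +9 689 800 mm⁴
Total I = 12 043 511 mm⁴.
Radius of gyration: k = √(I/A) = √(12 043 511 / 5 200) = 48.125 mm.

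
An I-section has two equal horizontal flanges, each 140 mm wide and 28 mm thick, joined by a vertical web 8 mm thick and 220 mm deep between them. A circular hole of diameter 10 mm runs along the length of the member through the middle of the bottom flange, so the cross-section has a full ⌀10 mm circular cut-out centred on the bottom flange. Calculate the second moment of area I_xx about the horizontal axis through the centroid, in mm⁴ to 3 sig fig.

I_xx ≈ 1.27 × 10⁸ mm⁴

Decompose the section into non-overlapping parts with the origin at the bottom-left of its bounding rectangle.
Bottom flange: 140 × 28, A = 3 920 mm², y = 14 mm, Ī = 256 107 mm⁴.
Web: 8 × 220, A = 1 760 mm², y = 138 mm, Ī = 7 098 667 mm⁴.
Top flange: 140 × 28, A = 3 920 mm², y = 262 mm, Ī = 256 107 mm⁴.
Hole (subtracted): ⌀10, A = 78.54 mm², y = 14 mm, Ī = 490.87 mm⁴.
Centroid: ȳ = ΣA·y / ΣA = 139.02 mm.
Transfer each piece to the horizontal axis through the centroid using Ī + A·d² with d = y − 139.02:
  bottom flange: d = -125.02 mm → contributes +61 528 493 mm⁴
  web: d = -1.0228 mm → contributes +7 100 508 mm⁴
  top flange: d = 122.98 mm → contributes +59 539 763 mm⁴
  hole: d = -125.02 mm → contributes −1 228 124 mm⁴
Total I = 126 940 640 mm⁴.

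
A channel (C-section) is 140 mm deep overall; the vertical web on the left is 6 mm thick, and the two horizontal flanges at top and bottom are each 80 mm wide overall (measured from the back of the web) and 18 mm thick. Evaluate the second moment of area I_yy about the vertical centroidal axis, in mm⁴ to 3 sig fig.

I_yy ≈ 2.24 × 10⁶ mm⁴

Break the section into simple shapes (no overlaps), measuring from the bottom-left corner of the bounding box.
Web: 6 × 140, A = 840 mm², x = 3 mm, Ī = 2 520 mm⁴.
Top flange (beyond web): 74 × 18, A = 1 332 mm², x = 43 mm, Ī = 607 836 mm⁴.
Bottom flange (beyond web): 74 × 18, A = 1 332 mm², x = 43 mm, Ī = 607 836 mm⁴.
Centroid: x̄ = ΣA·x / ΣA = 33.411 mm.
Transfer each piece to the vertical centroidal axis using Ī + A·d² with d = x − 33.411:
  web: d = -30.411 mm → contributes +779 374 mm⁴
  top flange (beyond web): d = 9.589 mm → contributes +730 313 mm⁴
  bottom flange (beyond web): d = 9.589 mm → contributes +730 313 mm⁴
Total I = 2 240 000 mm⁴.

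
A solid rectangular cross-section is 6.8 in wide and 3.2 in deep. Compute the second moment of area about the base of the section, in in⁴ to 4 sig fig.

I_base ≈ 74.27 in⁴

The section: 6.8 × 3.2, A = 21.76 in², y = 1.6 in, Ī = 18.5685 in⁴.
Transfer it to the base of the section using Ī + A·d² with d = y − 0:
  the section: d = 1.6 in → contributes +74.2741 in⁴
Total I = 74.2741 in⁴.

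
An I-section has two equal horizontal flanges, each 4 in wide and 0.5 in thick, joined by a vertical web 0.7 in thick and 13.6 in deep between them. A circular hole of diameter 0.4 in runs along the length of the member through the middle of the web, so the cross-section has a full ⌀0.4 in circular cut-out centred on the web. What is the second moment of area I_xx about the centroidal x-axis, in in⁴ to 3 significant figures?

Break the section into simple shapes (no overlaps), measuring from the bottom-left corner of the bounding box.
Bottom flange: 4 × 0.5, A = 2 in², y = 0.25 in, Ī = 0.041667 in⁴.
Web: 0.7 × 13.6, A = 9.52 in², y = 7.3 in, Ī = 146.73 in⁴.
Top flange: 4 × 0.5, A = 2 in², y = 14.35 in, Ī = 0.041667 in⁴.
Hole (subtracted): ⌀0.4, A = 0.12566 in², y = 7.3 in, Ī = 0.0012566 in⁴.
By symmetry the centroid is at mid-height, ȳ = 7.3 in.
Transfer each piece to the centroidal x-axis using Ī + A·d² with d = y − 7.3:
  bottom flange: d = -7.05 in → contributes +99.447 in⁴
  web: d = 0 in → contributes +146.73 in⁴
  top flange: d = 7.05 in → contributes +99.447 in⁴
  hole: d = 0 in → contributes −0.0012566 in⁴
Total I = 345.63 in⁴.

I_xx ≈ 346 in⁴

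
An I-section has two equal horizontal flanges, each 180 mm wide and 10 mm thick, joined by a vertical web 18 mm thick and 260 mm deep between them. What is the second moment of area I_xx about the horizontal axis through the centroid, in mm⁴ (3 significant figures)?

Treat the section as a set of non-overlapping primitives; coordinates are from the bounding-box lower-left.
Bottom flange: 180 × 10, A = 1 800 mm², y = 5 mm, Ī = 15 000 mm⁴.
Web: 18 × 260, A = 4 680 mm², y = 140 mm, Ī = 26 364 000 mm⁴.
Top flange: 180 × 10, A = 1 800 mm², y = 275 mm, Ī = 15 000 mm⁴.
By symmetry the centroid is at mid-height, ȳ = 140 mm.
Transfer each piece to the horizontal axis through the centroid using Ī + A·d² with d = y − 140:
  bottom flange: d = -135 mm → contributes +32 820 000 mm⁴
  web: d = 0 mm → contributes +26 364 000 mm⁴
  top flange: d = 135 mm → contributes +32 820 000 mm⁴
Total I = 92 004 000 mm⁴.

I_xx ≈ 9.20 × 10⁷ mm⁴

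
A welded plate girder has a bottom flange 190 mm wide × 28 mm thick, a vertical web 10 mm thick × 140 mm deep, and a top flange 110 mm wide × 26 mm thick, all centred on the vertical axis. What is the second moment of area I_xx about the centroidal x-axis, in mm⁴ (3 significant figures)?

Decompose the section into non-overlapping parts with the origin at the bottom-left of its bounding rectangle.
Bottom plate: 190 × 28, A = 5 320 mm², y = 14 mm, Ī = 347 573 mm⁴.
Web plate: 10 × 140, A = 1 400 mm², y = 98 mm, Ī = 2 286 667 mm⁴.
Top plate: 110 × 26, A = 2 860 mm², y = 181 mm, Ī = 161 113 mm⁴.
Centroid: ȳ = ΣA·y / ΣA = 76.132 mm.
Transfer each piece to the centroidal x-axis using Ī + A·d² with d = y − 76.132:
  bottom plate: d = -62.132 mm → contributes +20 884 509 mm⁴
  web plate: d = 21.868 mm → contributes +2 956 189 mm⁴
  top plate: d = 104.87 mm → contributes +31 613 669 mm⁴
Total I = 55 454 368 mm⁴.

I_xx ≈ 5.55 × 10⁷ mm⁴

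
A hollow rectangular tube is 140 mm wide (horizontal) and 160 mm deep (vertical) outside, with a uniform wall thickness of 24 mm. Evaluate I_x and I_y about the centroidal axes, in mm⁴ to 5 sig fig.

I_x ≈ 3.7016 × 10⁷ mm⁴, I_y ≈ 2.9319 × 10⁷ mm⁴

Decompose the section into non-overlapping parts with the origin at the bottom-left of its bounding rectangle.
Outer rectangle: 140 × 160, A = 22 400 mm², y = 80 mm, Ī = 47 786 667 mm⁴.
Inner void (subtracted): 92 × 112, A = 10 304 mm², y = 80 mm, Ī = 10 771 115 mm⁴.
By symmetry the centroid is at mid-height, ȳ = 80 mm.
All pieces are centred on the centroidal x-axis, so I = ΣĪ (holes subtracted) = 37 015 552 mm⁴.
Repeating about the centroidal y-axis gives I_y = 29 318 912 mm⁴.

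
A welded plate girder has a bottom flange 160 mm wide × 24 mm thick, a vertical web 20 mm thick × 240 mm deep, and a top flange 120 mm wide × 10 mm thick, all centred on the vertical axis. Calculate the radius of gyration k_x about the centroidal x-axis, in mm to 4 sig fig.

Split into non-overlapping primitives; take the origin at the lower-left of the bounding box.
Bottom plate: 160 × 24, A = 3 840 mm², y = 12 mm, Ī = 184 320 mm⁴.
Web plate: 20 × 240, A = 4 800 mm², y = 144 mm, Ī = 23 040 000 mm⁴.
Top plate: 120 × 10, A = 1 200 mm², y = 269 mm, Ī = 10 000 mm⁴.
Centroid: ȳ = ΣA·y / ΣA = 107.732 mm.
Transfer each piece to the centroidal x-axis using Ī + A·d² with d = y − 107.732:
  bottom plate: d = -95.7317 mm → contributes +35 376 230 mm⁴
  web plate: d = 36.2683 mm → contributes +29 353 867 mm⁴
  top plate: d = 161.268 mm → contributes +31 218 955 mm⁴
Total I = 95 949 052 mm⁴.
Radius of gyration: k = √(I/A) = √(95 949 052 / 9 840) = 98.7467 mm.

k_x ≈ 98.75 mm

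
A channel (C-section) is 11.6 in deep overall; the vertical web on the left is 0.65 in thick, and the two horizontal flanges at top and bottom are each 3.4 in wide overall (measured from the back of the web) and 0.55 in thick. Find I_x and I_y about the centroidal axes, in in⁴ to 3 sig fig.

I_x ≈ 177 in⁴, I_y ≈ 8.41 in⁴

Treat the section as a set of non-overlapping primitives; coordinates are from the bounding-box lower-left.
Web: 0.65 × 11.6, A = 7.54 in², y = 5.8 in, Ī = 84.549 in⁴.
Top flange (beyond web): 2.75 × 0.55, A = 1.5125 in², y = 11.325 in, Ī = 0.038128 in⁴.
Bottom flange (beyond web): 2.75 × 0.55, A = 1.5125 in², y = 0.275 in, Ī = 0.038128 in⁴.
By symmetry the centroid is at mid-height, ȳ = 5.8 in.
Transfer each piece to the centroidal x-axis using Ī + A·d² with d = y − 5.8:
  web: d = 0 in → contributes +84.549 in⁴
  top flange (beyond web): d = 5.525 in → contributes +46.208 in⁴
  bottom flange (beyond web): d = -5.525 in → contributes +46.208 in⁴
Total I = 176.96 in⁴.
For the y-axis: x̄ = 0.81175 in.
Repeating about the centroidal y-axis gives I_y = 8.411 in⁴.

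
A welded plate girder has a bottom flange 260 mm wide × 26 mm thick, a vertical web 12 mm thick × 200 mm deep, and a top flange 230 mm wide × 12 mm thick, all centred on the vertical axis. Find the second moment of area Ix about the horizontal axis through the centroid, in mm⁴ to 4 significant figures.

Break the section into simple shapes (no overlaps), measuring from the bottom-left corner of the bounding box.
Bottom plate: 260 × 26, A = 6 760 mm², y = 13 mm, Ī = 380 813 mm⁴.
Web plate: 12 × 200, A = 2 400 mm², y = 126 mm, Ī = 8 000 000 mm⁴.
Top plate: 230 × 12, A = 2 760 mm², y = 232 mm, Ī = 33 120 mm⁴.
Centroid: ȳ = ΣA·y / ΣA = 86.4597 mm.
Transfer each piece to the horizontal axis through the centroid using Ī + A·d² with d = y − 86.4597:
  bottom plate: d = -73.4597 mm → contributes +36 860 019 mm⁴
  web plate: d = 39.5403 mm → contributes +11 752 239 mm⁴
  top plate: d = 145.54 mm → contributes +58 495 356 mm⁴
Total I = 107 107 614 mm⁴.

Ix ≈ 1.071 × 10⁸ mm⁴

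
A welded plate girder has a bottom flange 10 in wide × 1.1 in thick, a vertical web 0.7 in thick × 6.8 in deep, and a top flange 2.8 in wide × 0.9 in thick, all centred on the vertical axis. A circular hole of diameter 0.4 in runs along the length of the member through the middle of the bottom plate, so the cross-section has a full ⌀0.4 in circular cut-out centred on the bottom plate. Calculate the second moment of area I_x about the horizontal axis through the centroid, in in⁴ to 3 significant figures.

I_x ≈ 166 in⁴

Break the section into simple shapes (no overlaps), measuring from the bottom-left corner of the bounding box.
Bottom plate: 10 × 1.1, A = 11 in², y = 0.55 in, Ī = 1.1092 in⁴.
Web plate: 0.7 × 6.8, A = 4.76 in², y = 4.5 in, Ī = 18.342 in⁴.
Top plate: 2.8 × 0.9, A = 2.52 in², y = 8.35 in, Ī = 0.1701 in⁴.
Hole (subtracted): ⌀0.4, A = 0.12566 in², y = 0.55 in, Ī = 0.0012566 in⁴.
Centroid: ȳ = ΣA·y / ΣA = 2.6684 in.
Transfer each piece to the horizontal axis through the centroid using Ī + A·d² with d = y − 2.6684:
  bottom plate: d = -2.1184 in → contributes +50.473 in⁴
  web plate: d = 1.8316 in → contributes +34.311 in⁴
  top plate: d = 5.6816 in → contributes +81.517 in⁴
  hole: d = -2.1184 in → contributes −0.56518 in⁴
Total I = 165.74 in⁴.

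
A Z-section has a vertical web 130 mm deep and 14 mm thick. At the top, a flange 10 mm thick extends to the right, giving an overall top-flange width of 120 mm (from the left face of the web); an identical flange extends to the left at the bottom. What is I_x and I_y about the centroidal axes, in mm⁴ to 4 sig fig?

Split into non-overlapping primitives; take the origin at the lower-left of the bounding box.
Web: 14 × 130, A = 1 820 mm², y = 65 mm, Ī = 2 563 167 mm⁴.
Top flange (beyond web): 106 × 10, A = 1 060 mm², y = 125 mm, Ī = 8833.33 mm⁴.
Bottom flange (beyond web): 106 × 10, A = 1 060 mm², y = 5 mm, Ī = 8833.33 mm⁴.
Centroid: ȳ = ΣA·y / ΣA = 65 mm.
Transfer each piece to the centroidal x-axis using Ī + A·d² with d = y − 65:
  web: d = 0 mm → contributes +2 563 167 mm⁴
  top flange (beyond web): d = 60 mm → contributes +3 824 833 mm⁴
  bottom flange (beyond web): d = -60 mm → contributes +3 824 833 mm⁴
Total I = 10 212 833 mm⁴.
For the y-axis: x̄ = 113 mm.
Repeating about the centroidal y-axis gives I_y = 9 646 753 mm⁴.

I_x ≈ 1.021 × 10⁷ mm⁴, I_y ≈ 9.647 × 10⁶ mm⁴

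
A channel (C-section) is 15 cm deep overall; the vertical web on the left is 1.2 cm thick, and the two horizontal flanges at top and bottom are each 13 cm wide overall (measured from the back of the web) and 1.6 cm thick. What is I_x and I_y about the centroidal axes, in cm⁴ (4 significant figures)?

Break the section into simple shapes (no overlaps), measuring from the bottom-left corner of the bounding box.
Web: 1.2 × 15, A = 18 cm², y = 7.5 cm, Ī = 337.5 cm⁴.
Top flange (beyond web): 11.8 × 1.6, A = 18.88 cm², y = 14.2 cm, Ī = 4.02773 cm⁴.
Bottom flange (beyond web): 11.8 × 1.6, A = 18.88 cm², y = 0.8 cm, Ī = 4.02773 cm⁴.
By symmetry the centroid is at mid-height, ȳ = 7.5 cm.
Transfer each piece to the centroidal x-axis using Ī + A·d² with d = y − 7.5:
  web: d = 0 cm → contributes +337.5 cm⁴
  top flange (beyond web): d = 6.7 cm → contributes +851.551 cm⁴
  bottom flange (beyond web): d = -6.7 cm → contributes +851.551 cm⁴
Total I = 2040.6 cm⁴.
For the y-axis: x̄ = 5.00172 cm.
Repeating about the centroidal y-axis gives I_y = 955.303 cm⁴.

I_x ≈ 2041 cm⁴, I_y ≈ 955.3 cm⁴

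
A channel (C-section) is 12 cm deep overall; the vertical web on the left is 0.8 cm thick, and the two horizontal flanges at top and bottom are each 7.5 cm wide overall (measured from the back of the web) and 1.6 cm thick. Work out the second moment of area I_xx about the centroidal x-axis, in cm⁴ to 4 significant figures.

Treat the section as a set of non-overlapping primitives; coordinates are from the bounding-box lower-left.
Web: 0.8 × 12, A = 9.6 cm², y = 6 cm, Ī = 115.2 cm⁴.
Top flange (beyond web): 6.7 × 1.6, A = 10.72 cm², y = 11.2 cm, Ī = 2.28693 cm⁴.
Bottom flange (beyond web): 6.7 × 1.6, A = 10.72 cm², y = 0.8 cm, Ī = 2.28693 cm⁴.
By symmetry the centroid is at mid-height, ȳ = 6 cm.
Transfer each piece to the centroidal x-axis using Ī + A·d² with d = y − 6:
  web: d = 0 cm → contributes +115.2 cm⁴
  top flange (beyond web): d = 5.2 cm → contributes +292.156 cm⁴
  bottom flange (beyond web): d = -5.2 cm → contributes +292.156 cm⁴
Total I = 699.511 cm⁴.

I_xx ≈ 699.5 cm⁴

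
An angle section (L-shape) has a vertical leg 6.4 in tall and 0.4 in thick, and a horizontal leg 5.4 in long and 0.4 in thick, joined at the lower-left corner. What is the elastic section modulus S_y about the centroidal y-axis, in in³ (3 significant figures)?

S_y ≈ 3.08 in³

Split into non-overlapping primitives; take the origin at the lower-left of the bounding box.
Vertical leg: 0.4 × 6.4, A = 2.56 in², x = 0.2 in, Ī = 0.034133 in⁴.
Horizontal leg (remainder): 5 × 0.4, A = 2 in², x = 2.9 in, Ī = 4.1667 in⁴.
Centroid: x̄ = ΣA·x / ΣA = 1.3842 in.
Transfer each piece to the centroidal y-axis using Ī + A·d² with d = x − 1.3842:
  vertical leg: d = -1.1842 in → contributes +3.6242 in⁴
  horizontal leg (remainder): d = 1.5158 in → contributes +8.7619 in⁴
Total I = 12.386 in⁴.
Extreme fibre distance c = 4.0158 in; S = I/c = 3.0843 in³.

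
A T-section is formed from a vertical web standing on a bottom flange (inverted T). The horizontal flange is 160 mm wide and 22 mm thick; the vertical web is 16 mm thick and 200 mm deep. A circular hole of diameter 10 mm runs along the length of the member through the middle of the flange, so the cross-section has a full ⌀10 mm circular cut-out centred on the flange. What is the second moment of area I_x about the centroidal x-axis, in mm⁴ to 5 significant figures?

I_x ≈ 3.1238 × 10⁷ mm⁴

Treat the section as a set of non-overlapping primitives; coordinates are from the bounding-box lower-left.
Flange: 160 × 22, A = 3 520 mm², y = 11 mm, Ī = 141973.3 mm⁴.
Web: 16 × 200, A = 3 200 mm², y = 122 mm, Ī = 10 666 667 mm⁴.
Hole (subtracted): ⌀10, A = 78.53982 mm², y = 11 mm, Ī = 490.8739 mm⁴.
Centroid: ȳ = ΣA·y / ΣA = 64.48221 mm.
Transfer each piece to the centroidal x-axis using Ī + A·d² with d = y − 64.48221:
  flange: d = -53.48221 mm → contributes +10 210 396 mm⁴
  web: d = 57.51779 mm → contributes +21 253 213 mm⁴
  hole: d = -53.48221 mm → contributes −225 142 mm⁴
Total I = 31 238 466 mm⁴.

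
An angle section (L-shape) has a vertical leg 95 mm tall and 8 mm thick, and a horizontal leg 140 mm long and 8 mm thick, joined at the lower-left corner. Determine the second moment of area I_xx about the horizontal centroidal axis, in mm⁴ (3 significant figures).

I_xx ≈ 1.41 × 10⁶ mm⁴

Decompose the section into non-overlapping parts with the origin at the bottom-left of its bounding rectangle.
Vertical leg: 8 × 95, A = 760 mm², y = 47.5 mm, Ī = 571 583 mm⁴.
Horizontal leg (remainder): 132 × 8, A = 1 056 mm², y = 4 mm, Ī = 5 632 mm⁴.
Centroid: ȳ = ΣA·y / ΣA = 22.205 mm.
Transfer each piece to the horizontal centroidal axis using Ī + A·d² with d = y − 22.205:
  vertical leg: d = 25.295 mm → contributes +1 057 865 mm⁴
  horizontal leg (remainder): d = -18.205 mm → contributes +355 608 mm⁴
Total I = 1 413 473 mm⁴.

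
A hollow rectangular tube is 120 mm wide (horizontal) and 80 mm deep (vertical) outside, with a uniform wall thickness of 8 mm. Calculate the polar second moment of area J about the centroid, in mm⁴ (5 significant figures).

Split into non-overlapping primitives; take the origin at the lower-left of the bounding box.
Outer rectangle: 120 × 80, A = 9 600 mm², y = 40 mm, Ī = 5 120 000 mm⁴.
Inner void (subtracted): 104 × 64, A = 6 656 mm², y = 40 mm, Ī = 2 271 915 mm⁴.
By symmetry the centroid is at mid-height, ȳ = 40 mm.
All pieces are centred on the centroidal x-axis, so I = ΣĪ (holes subtracted) = 2 848 085 mm⁴.
Repeating about the centroidal y-axis gives I_y = 5 520 725 mm⁴.
Polar second moment: J = I_x + I_y = 8 368 811 mm⁴.

J ≈ 8.3688 × 10⁶ mm⁴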